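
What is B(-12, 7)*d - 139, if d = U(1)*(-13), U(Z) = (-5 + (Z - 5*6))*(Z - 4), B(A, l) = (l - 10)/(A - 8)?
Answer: -3379/10 ≈ -337.90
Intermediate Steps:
B(A, l) = (-10 + l)/(-8 + A)
U(Z) = (-35 + Z)*(-4 + Z) (U(Z) = (-5 + (Z - 30))*(-4 + Z) = (-5 + (-30 + Z))*(-4 + Z) = (-35 + Z)*(-4 + Z))
d = -1326 (d = (140 + 1² - 39*1)*(-13) = (140 + 1 - 39)*(-13) = 102*(-13) = -1326)
B(-12, 7)*d - 139 = ((-10 + 7)/(-8 - 12))*(-1326) - 139 = (-3/(-20))*(-1326) - 139 = -1/20*(-3)*(-1326) - 139 = (3/20)*(-1326) - 139 = -1989/10 - 139 = -3379/10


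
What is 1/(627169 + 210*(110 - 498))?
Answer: 1/545689 ≈ 1.8325e-6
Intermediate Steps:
1/(627169 + 210*(110 - 498)) = 1/(627169 + 210*(-388)) = 1/(627169 - 81480) = 1/545689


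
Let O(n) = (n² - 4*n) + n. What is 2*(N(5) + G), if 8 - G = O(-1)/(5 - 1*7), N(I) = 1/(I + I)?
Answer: 101/5 ≈ 20.200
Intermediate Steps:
O(n) = n² - 3*n
N(I) = 1/(2*I)
G = 10 (G = 8 - (-(-3 - 1))/(5 - 1*7) = 8 - (-1*(-4))/(5 - 7) = 8 - 4/(-2) = 8 - 4*(-1)/2 = 8 - 1*(-2) = 8 + 2 = 10)
2*(N(5) + G) = 2*((½)/5 + 10) = 2*((½)*(⅕) + 10) = 2*(⅒ + 10) = 2*(101/10) = 101/5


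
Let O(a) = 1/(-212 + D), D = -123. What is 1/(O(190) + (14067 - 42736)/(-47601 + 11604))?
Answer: 12058995/9568118 ≈ 1.2603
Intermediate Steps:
O(a) = -1/335 (O(a) = 1/(-212 - 123) = 1/(-335) = -1/335)
1/(O(190) + (14067 - 42736)/(-47601 + 11604)) = 1/(-1/335 + (14067 - 42736)/(-47601 + 11604)) = 1/(-1/335 - 28669/(-35997)) = 1/(-1/335 - 28669*(-1/35997)) = 1/(-1/335 + 28669/35997) = 1/(9568118/12058995) = 12058995/9568118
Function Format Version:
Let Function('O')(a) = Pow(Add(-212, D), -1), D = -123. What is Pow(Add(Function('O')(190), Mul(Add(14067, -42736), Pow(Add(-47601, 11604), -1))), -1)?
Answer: Rational(12058995, 9568118) ≈ 1.2603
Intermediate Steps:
Function('O')(a) = Rational(-1, 335) (Function('O')(a) = Pow(Add(-212, -123), -1) = Pow(-335, -1) = Rational(-1, 335))
Pow(Add(Function('O')(190), Mul(Add(14067, -42736), Pow(Add(-47601, 11604), -1))), -1) = Pow(Add(Rational(-1, 335), Mul(Add(14067, -42736), Pow(Add(-47601, 11604), -1))), -1) = Pow(Add(Rational(-1, 335), Mul(-28669, Pow(-35997, -1))), -1) = Pow(Add(Rational(-1, 335), Mul(-28669, Rational(-1, 35997))), -1) = Pow(Add(Rational(-1, 335), Rational(28669, 35997)), -1) = Pow(Rational(9568118, 12058995), -1) = Rational(12058995, 9568118)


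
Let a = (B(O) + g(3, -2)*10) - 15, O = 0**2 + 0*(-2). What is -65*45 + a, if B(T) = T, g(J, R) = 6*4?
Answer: -2700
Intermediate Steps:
g(J, R) = 24
O = 0 (O = 0 + 0 = 0)
a = 225 (a = (0 + 24*10) - 15 = (0 + 240) - 15 = 240 - 15 = 225)
-65*45 + a = -65*45 + 225 = -2925 + 225 = -2700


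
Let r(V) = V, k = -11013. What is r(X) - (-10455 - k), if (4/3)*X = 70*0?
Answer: -558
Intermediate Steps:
X = 0 (X = 3*(70*0)/4 = (3/4)*0 = 0)
r(X) - (-10455 - k) = 0 - (-10455 - 1*(-11013)) = 0 - (-10455 + 11013) = 0 - 1*558 = 0 - 558 = -558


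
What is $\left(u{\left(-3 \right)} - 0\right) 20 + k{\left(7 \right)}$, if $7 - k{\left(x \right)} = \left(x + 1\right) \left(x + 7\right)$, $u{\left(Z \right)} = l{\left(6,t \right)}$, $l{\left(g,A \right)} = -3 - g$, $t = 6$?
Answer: $-285$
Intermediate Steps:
$u{\left(Z \right)} = -9$ ($u{\left(Z \right)} = -3 - 6 = -9$)
$k{\left(x \right)} = 7 - \left(1 + x\right) \left(7 + x\right)$ ($k{\left(x \right)} = 7 - \left(x + 1\right) \left(x + 7\right) = 7 - \left(1 + x\right) \left(7 + x\right)$)
$\left(u{\left(-3 \right)} - 0\right) 20 + k{\left(7 \right)} = \left(-9 - 0\right) 20 - 7 \left(8 + 7\right) = \left(-9 + 0\right) 20 - 7 \cdot 15 = \left(-9\right) 20 - 105 = -180 - 105 = -285$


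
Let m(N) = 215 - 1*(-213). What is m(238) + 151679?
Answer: 152107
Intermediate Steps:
m(N) = 428 (m(N) = 215 + 213 = 428)
m(238) + 151679 = 428 + 151679 = 152107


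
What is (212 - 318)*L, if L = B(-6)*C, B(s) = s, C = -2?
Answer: -1272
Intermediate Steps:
L = 12 (L = -6*(-2) = 12)
(212 - 318)*L = (212 - 318)*12 = -106*12 = -1272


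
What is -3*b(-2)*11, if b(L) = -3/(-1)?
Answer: -99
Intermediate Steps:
b(L) = 3 (b(L) = -3*(-1) = 3)
-3*b(-2)*11 = -9*11 = -3*33 = -99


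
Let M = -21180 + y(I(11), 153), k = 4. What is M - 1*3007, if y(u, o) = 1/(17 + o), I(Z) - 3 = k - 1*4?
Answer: -4111789/170 ≈ -24187.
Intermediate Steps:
I(Z) = 3 (I(Z) = 3 + (4 - 1*4) = 3 + (4 - 4) = 3 + 0 = 3)
M = -3600599/170 (M = -21180 + 1/(17 + 153) = -21180 + 1/170 = -3600599/170 ≈ -21180.)
M - 1*3007 = -3600599/170 - 1*3007 = -3600599/170 - 3007 = -4111789/170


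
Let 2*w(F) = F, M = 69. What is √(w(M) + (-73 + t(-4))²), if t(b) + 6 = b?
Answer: √27694/2 ≈ 83.208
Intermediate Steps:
w(F) = F/2
t(b) = -6 + b
√(w(M) + (-73 + t(-4))²) = √((½)*69 + (-73 + (-6 - 4))²) = √(69/2 + (-73 - 10)²) = √(69/2 + (-83)²) = √(69/2 + 6889) = √(13847/2) = √27694/2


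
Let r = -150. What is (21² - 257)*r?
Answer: -27600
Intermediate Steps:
(21² - 257)*r = (21² - 257)*(-150) = (441 - 257)*(-150) = 184*(-150) = -27600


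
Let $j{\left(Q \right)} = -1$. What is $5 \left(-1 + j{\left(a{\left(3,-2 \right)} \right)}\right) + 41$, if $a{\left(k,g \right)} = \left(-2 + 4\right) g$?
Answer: $31$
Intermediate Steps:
$a{\left(k,g \right)} = 2 g$
$5 \left(-1 + j{\left(a{\left(3,-2 \right)} \right)}\right) + 41 = 5 \left(-1 - 1\right) + 41 = 5 \left(-2\right) + 41 = -10 + 41 = 31$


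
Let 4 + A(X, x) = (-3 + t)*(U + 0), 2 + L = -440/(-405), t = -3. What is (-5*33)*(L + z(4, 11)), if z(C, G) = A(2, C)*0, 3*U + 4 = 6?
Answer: 4070/27 ≈ 150.74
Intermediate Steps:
U = ⅔ (U = -4/3 + (⅓)*6 = -4/3 + 2 = ⅔ ≈ 0.66667)
L = -74/81 (L = -2 - 440/(-405) = -2 - 440*(-1/405) = -2 + 88/81 = -74/81 ≈ -0.91358)
A(X, x) = -8 (A(X, x) = -4 + (-3 - 3)*(⅔ + 0) = -4 - 6*⅔ = -4 - 4 = -8)
z(C, G) = 0 (z(C, G) = -8*0 = 0)
(-5*33)*(L + z(4, 11)) = (-5*33)*(-74/81 + 0) = -165*(-74/81) = 4070/27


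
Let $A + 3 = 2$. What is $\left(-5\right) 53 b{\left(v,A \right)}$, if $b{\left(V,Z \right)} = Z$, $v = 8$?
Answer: $265$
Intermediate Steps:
$A = -1$ ($A = -3 + 2 = -1$)
$\left(-5\right) 53 b{\left(v,A \right)} = \left(-5\right) 53 \left(-1\right) = \left(-265\right) \left(-1\right) = 265$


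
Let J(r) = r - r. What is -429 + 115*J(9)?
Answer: -429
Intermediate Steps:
J(r) = 0
-429 + 115*J(9) = -429 + 115*0 = -429 + 0 = -429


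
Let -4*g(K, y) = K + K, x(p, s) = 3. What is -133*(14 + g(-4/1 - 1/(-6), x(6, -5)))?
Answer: -25403/12 ≈ -2116.9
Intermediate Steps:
g(K, y) = -K/2 (g(K, y) = -(K + K)/4 = -K/2)
-133*(14 + g(-4/1 - 1/(-6), x(6, -5))) = -133*(14 - (-4/1 - 1/(-6))/2) = -133*(14 - (-4*1 - 1*(-1/6))/2) = -133*(14 - (-4 + 1/6)/2) = -133*(14 - 1/2*(-23/6)) = -133*(14 + 23/12) = -133*191/12 = -1*25403/12 = -25403/12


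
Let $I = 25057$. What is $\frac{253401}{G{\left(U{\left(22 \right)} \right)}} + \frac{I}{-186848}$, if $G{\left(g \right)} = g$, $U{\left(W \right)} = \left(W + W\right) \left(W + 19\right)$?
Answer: $\frac{11825566805}{84268448} \approx 140.33$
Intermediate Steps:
$U{\left(W \right)} = 2 W \left(19 + W\right)$
$\frac{253401}{G{\left(U{\left(22 \right)} \right)}} + \frac{I}{-186848} = \frac{253401}{2 \cdot 22 \left(19 + 22\right)} + \frac{25057}{-186848} = \frac{253401}{2 \cdot 22 \cdot 41} + 25057 \left(- \frac{1}{186848}\right) = \frac{253401}{1804} - \frac{25057}{186848} = \frac{11825566805}{84268448}$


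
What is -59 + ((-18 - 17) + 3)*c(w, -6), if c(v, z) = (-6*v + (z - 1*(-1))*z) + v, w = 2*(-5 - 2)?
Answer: -3259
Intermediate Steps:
w = -14 (w = 2*(-7) = -14)
c(v, z) = -5*v + z*(1 + z) (c(v, z) = (-6*v + (z + 1)*z) + v = (-6*v + (1 + z)*z) + v = (-6*v + z*(1 + z)) + v = -5*v + z*(1 + z))
-59 + ((-18 - 17) + 3)*c(w, -6) = -59 + ((-18 - 17) + 3)*(-6 + (-6)² - 5*(-14)) = -59 + (-35 + 3)*(-6 + 36 + 70) = -59 - 32*100 = -59 - 3200 = -3259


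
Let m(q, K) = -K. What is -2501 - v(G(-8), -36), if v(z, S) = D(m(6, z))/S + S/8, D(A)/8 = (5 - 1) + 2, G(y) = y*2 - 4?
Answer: -14971/6 ≈ -2495.2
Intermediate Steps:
G(y) = -4 + 2*y (G(y) = 2*y - 4 = -4 + 2*y)
D(A) = 48 (D(A) = 8*((5 - 1) + 2) = 8*(4 + 2) = 8*6 = 48)
v(z, S) = 48/S + S/8
-2501 - v(G(-8), -36) = -2501 - (48/(-36) + (⅛)*(-36)) = -2501 - (48*(-1/36) - 9/2) = -2501 - (-4/3 - 9/2) = -2501 - 1*(-35/6) = -2501 + 35/6 = -14971/6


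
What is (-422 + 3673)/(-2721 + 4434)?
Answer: 3251/1713 ≈ 1.8978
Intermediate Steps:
(-422 + 3673)/(-2721 + 4434) = 3251/1713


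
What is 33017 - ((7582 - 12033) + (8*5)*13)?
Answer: 36948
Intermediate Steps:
33017 - ((7582 - 12033) + (8*5)*13) = 33017 - (-4451 + 40*13) = 33017 - (-4451 + 520) = 33017 - 1*(-3931) = 33017 + 3931 = 36948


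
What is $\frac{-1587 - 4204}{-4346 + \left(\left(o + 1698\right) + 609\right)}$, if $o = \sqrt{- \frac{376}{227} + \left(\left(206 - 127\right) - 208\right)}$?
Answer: $\frac{2680381723}{943786926} + \frac{5791 i \sqrt{6732593}}{943786926} \approx 2.84 + 0.015921 i$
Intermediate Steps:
$o = \frac{i \sqrt{6732593}}{227}$ ($o = \sqrt{\left(-376\right) \frac{1}{227} + \left(79 - 208\right)} = \sqrt{- \frac{376}{227} - 129} = \sqrt{- \frac{29659}{227}} = \frac{i \sqrt{6732593}}{227} \approx 11.43 i$)
$\frac{-1587 - 4204}{-4346 + \left(\left(o + 1698\right) + 609\right)} = \frac{-1587 - 4204}{-4346 + \left(\left(\frac{i \sqrt{6732593}}{227} + 1698\right) + 609\right)} = - \frac{5791}{-4346 + \left(\left(1698 + \frac{i \sqrt{6732593}}{227}\right) + 609\right)} = - \frac{5791}{-4346 + \left(2307 + \frac{i \sqrt{6732593}}{227}\right)} = - \frac{5791}{-2039 + \frac{i \sqrt{6732593}}{227}}$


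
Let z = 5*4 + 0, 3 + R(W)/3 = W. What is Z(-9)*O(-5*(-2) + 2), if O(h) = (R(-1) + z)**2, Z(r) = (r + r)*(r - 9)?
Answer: 20736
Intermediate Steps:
R(W) = -9 + 3*W
Z(r) = 2*r*(-9 + r) (Z(r) = (2*r)*(-9 + r) = 2*r*(-9 + r))
z = 20 (z = 20 + 0 = 20)
O(h) = 64 (O(h) = ((-9 + 3*(-1)) + 20)**2 = ((-9 - 3) + 20)**2 = (-12 + 20)**2 = 8**2 = 64)
Z(-9)*O(-5*(-2) + 2) = (2*(-9)*(-9 - 9))*64 = (2*(-9)*(-18))*64 = 324*64 = 20736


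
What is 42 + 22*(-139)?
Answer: -3016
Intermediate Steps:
42 + 22*(-139) = 42 - 3058 = -3016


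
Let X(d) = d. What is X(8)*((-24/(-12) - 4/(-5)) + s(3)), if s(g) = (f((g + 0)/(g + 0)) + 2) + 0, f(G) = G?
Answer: 232/5 ≈ 46.400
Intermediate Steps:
s(g) = 3 (s(g) = ((g + 0)/(g + 0) + 2) + 0 = (g/g + 2) + 0 = (1 + 2) + 0 = 3 + 0 = 3)
X(8)*((-24/(-12) - 4/(-5)) + s(3)) = 8*((-24/(-12) - 4/(-5)) + 3) = 8*((-24*(-1/12) - 4*(-1/5)) + 3) = 8*((2 + 4/5) + 3) = 8*(14/5 + 3) = 8*(29/5) = 232/5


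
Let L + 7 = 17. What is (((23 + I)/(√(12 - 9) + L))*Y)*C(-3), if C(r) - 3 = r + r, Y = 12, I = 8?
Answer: -11160/97 + 1116*√3/97 ≈ -95.124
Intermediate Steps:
L = 10 (L = -7 + 17 = 10)
C(r) = 3 + 2*r (C(r) = 3 + (r + r) = 3 + 2*r)
(((23 + I)/(√(12 - 9) + L))*Y)*C(-3) = (((23 + 8)/(√(12 - 9) + 10))*12)*(3 + 2*(-3)) = ((31/(√3 + 10))*12)*(3 - 6) = ((31/(10 + √3))*12)*(-3) = (372/(10 + √3))*(-3) = -1116/(10 + √3)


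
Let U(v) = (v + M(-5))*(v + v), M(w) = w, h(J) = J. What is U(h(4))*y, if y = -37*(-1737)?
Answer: -514152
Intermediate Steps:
y = 64269
U(v) = 2*v*(-5 + v) (U(v) = (v - 5)*(v + v) = (-5 + v)*(2*v) = 2*v*(-5 + v))
U(h(4))*y = (2*4*(-5 + 4))*64269 = (2*4*(-1))*64269 = -8*64269 = -514152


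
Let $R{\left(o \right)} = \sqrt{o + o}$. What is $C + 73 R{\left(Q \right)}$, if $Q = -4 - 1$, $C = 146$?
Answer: $146 + 73 i \sqrt{10} \approx 146.0 + 230.85 i$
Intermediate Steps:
$Q = -5$
$R{\left(o \right)} = \sqrt{2} \sqrt{o}$ ($R{\left(o \right)} = \sqrt{2 o} = \sqrt{2} \sqrt{o}$)
$C + 73 R{\left(Q \right)} = 146 + 73 \sqrt{2} \sqrt{-5} = 146 + 73 \sqrt{2} i \sqrt{5} = 146 + 73 i \sqrt{10}$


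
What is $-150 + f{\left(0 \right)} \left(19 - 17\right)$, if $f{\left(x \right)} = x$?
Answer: $-150$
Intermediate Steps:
$-150 + f{\left(0 \right)} \left(19 - 17\right) = -150 + 0 \left(19 - 17\right) = -150 + 0 \cdot 2 = -150 + 0 = -150$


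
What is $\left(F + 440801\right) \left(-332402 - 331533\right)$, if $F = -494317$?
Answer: $35531145460$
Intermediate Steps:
$\left(F + 440801\right) \left(-332402 - 331533\right) = \left(-494317 + 440801\right) \left(-332402 - 331533\right) = \left(-53516\right) \left(-663935\right) = 35531145460$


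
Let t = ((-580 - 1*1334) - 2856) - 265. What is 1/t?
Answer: -1/5035 ≈ -0.00019861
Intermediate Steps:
t = -5035 (t = ((-580 - 1334) - 2856) - 265 = (-1914 - 2856) - 265 = -4770 - 265 = -5035)
1/t = 1/(-5035) = -1/5035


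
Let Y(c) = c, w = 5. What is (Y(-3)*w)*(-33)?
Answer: 495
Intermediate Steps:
(Y(-3)*w)*(-33) = -3*5*(-33) = -15*(-33) = 495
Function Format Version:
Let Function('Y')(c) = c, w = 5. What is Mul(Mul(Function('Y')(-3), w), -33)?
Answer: 495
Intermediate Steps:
Mul(Mul(Function('Y')(-3), w), -33) = Mul(Mul(-3, 5), -33) = Mul(-15, -33) = 495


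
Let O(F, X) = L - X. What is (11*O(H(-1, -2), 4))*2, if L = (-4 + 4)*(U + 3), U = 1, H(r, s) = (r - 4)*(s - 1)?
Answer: -88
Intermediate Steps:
H(r, s) = (-1 + s)*(-4 + r) (H(r, s) = (-4 + r)*(-1 + s) = (-1 + s)*(-4 + r))
L = 0 (L = (-4 + 4)*(1 + 3) = 0*4 = 0)
O(F, X) = -X (O(F, X) = 0 - X = -X)
(11*O(H(-1, -2), 4))*2 = (11*(-1*4))*2 = (11*(-4))*2 = -44*2 = -88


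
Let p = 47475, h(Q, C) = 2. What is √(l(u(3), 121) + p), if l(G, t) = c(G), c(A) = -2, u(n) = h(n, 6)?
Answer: √47473 ≈ 217.88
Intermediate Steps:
u(n) = 2
l(G, t) = -2
√(l(u(3), 121) + p) = √(-2 + 47475) = √47473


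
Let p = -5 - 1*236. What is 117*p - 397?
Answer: -28594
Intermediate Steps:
p = -241 (p = -5 - 236 = -241)
117*p - 397 = 117*(-241) - 397 = -28197 - 397 = -28594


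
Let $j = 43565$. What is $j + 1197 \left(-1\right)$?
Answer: $42368$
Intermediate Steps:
$j + 1197 \left(-1\right) = 43565 + 1197 \left(-1\right) = 43565 - 1197 = 42368$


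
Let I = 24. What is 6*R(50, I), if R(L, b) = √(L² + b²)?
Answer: 12*√769 ≈ 332.77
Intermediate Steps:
6*R(50, I) = 6*√(50² + 24²) = 6*√(2500 + 576) = 6*√3076 = 6*(2*√769) = 12*√769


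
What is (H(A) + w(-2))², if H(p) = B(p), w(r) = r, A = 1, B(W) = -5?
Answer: 49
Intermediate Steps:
H(p) = -5
(H(A) + w(-2))² = (-5 - 2)² = (-7)² = 49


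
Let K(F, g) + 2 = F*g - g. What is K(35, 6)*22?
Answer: 4444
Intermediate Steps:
K(F, g) = -2 - g + F*g (K(F, g) = -2 + (F*g - g) = -2 + (-g + F*g) = -2 - g + F*g)
K(35, 6)*22 = (-2 - 1*6 + 35*6)*22 = (-2 - 6 + 210)*22 = 202*22 = 4444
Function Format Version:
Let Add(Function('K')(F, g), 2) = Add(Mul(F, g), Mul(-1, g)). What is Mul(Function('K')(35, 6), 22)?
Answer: 4444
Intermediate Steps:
Function('K')(F, g) = Add(-2, Mul(-1, g), Mul(F, g)) (Function('K')(F, g) = Add(-2, Add(Mul(F, g), Mul(-1, g))) = Add(-2, Add(Mul(-1, g), Mul(F, g))) = Add(-2, Mul(-1, g), Mul(F, g)))
Mul(Function('K')(35, 6), 22) = Mul(Add(-2, Mul(-1, 6), Mul(35, 6)), 22) = Mul(Add(-2, -6, 210), 22) = Mul(202, 22) = 4444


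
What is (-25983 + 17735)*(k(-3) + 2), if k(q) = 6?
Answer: -65984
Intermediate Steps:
(-25983 + 17735)*(k(-3) + 2) = (-25983 + 17735)*(6 + 2) = -8248*8 = -65984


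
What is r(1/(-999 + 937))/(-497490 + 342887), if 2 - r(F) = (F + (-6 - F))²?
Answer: 34/154603 ≈ 0.00021992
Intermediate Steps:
r(F) = -34 (r(F) = 2 - (F + (-6 - F))² = 2 - 1*(-6)² = 2 - 1*36 = 2 - 36 = -34)
r(1/(-999 + 937))/(-497490 + 342887) = -34/(-497490 + 342887) = -34/(-154603) = -34*(-1/154603) = 34/154603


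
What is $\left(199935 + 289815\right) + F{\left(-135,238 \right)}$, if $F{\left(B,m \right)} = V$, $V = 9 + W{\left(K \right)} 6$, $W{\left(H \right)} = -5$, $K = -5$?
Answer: $489729$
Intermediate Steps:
$V = -21$ ($V = 9 - 30 = -21$)
$F{\left(B,m \right)} = -21$
$\left(199935 + 289815\right) + F{\left(-135,238 \right)} = \left(199935 + 289815\right) - 21 = 489750 - 21 = 489729$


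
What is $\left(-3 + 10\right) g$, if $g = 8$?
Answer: $56$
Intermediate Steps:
$\left(-3 + 10\right) g = \left(-3 + 10\right) 8 = 7 \cdot 8 = 56$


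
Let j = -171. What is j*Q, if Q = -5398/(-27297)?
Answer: -102562/3033 ≈ -33.815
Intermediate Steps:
Q = 5398/27297 (Q = -5398*(-1/27297) = 5398/27297 ≈ 0.19775)
j*Q = -171*5398/27297 = -102562/3033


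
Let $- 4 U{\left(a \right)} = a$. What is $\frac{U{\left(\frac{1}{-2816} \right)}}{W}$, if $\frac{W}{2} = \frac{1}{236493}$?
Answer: $\frac{236493}{22528} \approx 10.498$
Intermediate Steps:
$U{\left(a \right)} = - \frac{a}{4}$
$W = \frac{2}{236493} \approx 8.4569 \cdot 10^{-6}$
$\frac{U{\left(\frac{1}{-2816} \right)}}{W} = \frac{\left(- \frac{1}{4}\right) \frac{1}{-2816}}{\frac{2}{236493}} = \left(- \frac{1}{4}\right) \left(- \frac{1}{2816}\right) \frac{236493}{2} = \frac{1}{11264} \cdot \frac{236493}{2} = \frac{236493}{22528}$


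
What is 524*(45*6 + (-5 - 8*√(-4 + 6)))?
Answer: 138860 - 4192*√2 ≈ 1.3293e+5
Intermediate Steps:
524*(45*6 + (-5 - 8*√(-4 + 6))) = 524*(270 + (-5 - 8*√2)) = 524*(265 - 8*√2) = 138860 - 4192*√2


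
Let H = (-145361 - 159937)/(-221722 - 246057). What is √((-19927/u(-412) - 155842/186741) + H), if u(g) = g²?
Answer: I*√43070910319559037115712863/11996549838156 ≈ 0.54706*I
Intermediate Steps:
H = 305298/467779 (H = -305298/(-467779) = -305298*(-1/467779) = 305298/467779 ≈ 0.65265)
√((-19927/u(-412) - 155842/186741) + H) = √((-19927/((-412)²) - 155842/186741) + 305298/467779) = √((-19927/169744 - 155842*1/186741) + 305298/467779) = √((-19927*1/169744 - 155842/186741) + 305298/467779) = √((-19927/169744 - 155842/186741) + 305298/467779) = √(-30174432355/31698164304 + 305298/467779) = √(-4437579626906953/14827735599960816) = I*√43070910319559037115712863/11996549838156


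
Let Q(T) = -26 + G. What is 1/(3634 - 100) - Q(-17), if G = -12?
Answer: 134293/3534 ≈ 38.000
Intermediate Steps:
Q(T) = -38 (Q(T) = -26 - 12 = -38)
1/(3634 - 100) - Q(-17) = 1/(3634 - 100) - 1*(-38) = 1/3534 + 38 = 134293/3534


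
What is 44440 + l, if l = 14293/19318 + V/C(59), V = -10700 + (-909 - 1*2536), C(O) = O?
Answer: 50378613457/1139762 ≈ 44201.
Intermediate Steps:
V = -14145 (V = -10700 + (-909 - 2536) = -10700 - 3445 = -14145)
l = -272409823/1139762 (l = 14293/19318 - 14145/59 = -272409823/1139762 ≈ -239.01)
44440 + l = 44440 - 272409823/1139762 = 50378613457/1139762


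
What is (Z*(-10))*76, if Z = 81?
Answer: -61560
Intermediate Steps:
(Z*(-10))*76 = (81*(-10))*76 = -810*76 = -61560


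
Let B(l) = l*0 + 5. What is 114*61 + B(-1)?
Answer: 6959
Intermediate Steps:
B(l) = 5 (B(l) = 0 + 5 = 5)
114*61 + B(-1) = 114*61 + 5 = 6954 + 5 = 6959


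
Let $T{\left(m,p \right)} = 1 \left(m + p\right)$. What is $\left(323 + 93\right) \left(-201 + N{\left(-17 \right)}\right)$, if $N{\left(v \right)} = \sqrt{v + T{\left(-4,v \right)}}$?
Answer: $-83616 + 416 i \sqrt{38} \approx -83616.0 + 2564.4 i$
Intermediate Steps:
$T{\left(m,p \right)} = m + p$
$N{\left(v \right)} = \sqrt{-4 + 2 v}$ ($N{\left(v \right)} = \sqrt{v + \left(-4 + v\right)} = \sqrt{-4 + 2 v}$)
$\left(323 + 93\right) \left(-201 + N{\left(-17 \right)}\right) = \left(323 + 93\right) \left(-201 + \sqrt{-4 + 2 \left(-17\right)}\right) = 416 \left(-201 + \sqrt{-4 - 34}\right) = 416 \left(-201 + \sqrt{-38}\right) = 416 \left(-201 + i \sqrt{38}\right) = -83616 + 416 i \sqrt{38}$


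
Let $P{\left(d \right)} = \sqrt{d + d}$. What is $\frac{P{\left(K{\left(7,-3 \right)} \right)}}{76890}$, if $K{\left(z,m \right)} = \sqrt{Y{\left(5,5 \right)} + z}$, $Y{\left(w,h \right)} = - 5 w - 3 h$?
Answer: $\frac{\sqrt[4]{33} \left(1 + i\right)}{76890} \approx 3.1172 \cdot 10^{-5} + 3.1172 \cdot 10^{-5} i$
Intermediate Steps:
$K{\left(z,m \right)} = \sqrt{-40 + z}$ ($K{\left(z,m \right)} = \sqrt{\left(\left(-5\right) 5 - 15\right) + z} = \sqrt{\left(-25 - 15\right) + z} = \sqrt{-40 + z}$)
$P{\left(d \right)} = \sqrt{2} \sqrt{d}$ ($P{\left(d \right)} = \sqrt{2 d} = \sqrt{2} \sqrt{d}$)
$\frac{P{\left(K{\left(7,-3 \right)} \right)}}{76890} = \frac{\sqrt{2} \sqrt{\sqrt{-40 + 7}}}{76890} = \sqrt{2} \sqrt{\sqrt{-33}} \cdot \frac{1}{76890} = \sqrt{2} \sqrt{i \sqrt{33}} \cdot \frac{1}{76890} = \sqrt{2} \sqrt[4]{33} \sqrt{i} \frac{1}{76890} = \frac{\sqrt{2} \sqrt[4]{33} \sqrt{i}}{76890}$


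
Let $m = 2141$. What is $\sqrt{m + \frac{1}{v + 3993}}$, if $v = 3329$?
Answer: $\frac{\sqrt{114782622766}}{7322} \approx 46.271$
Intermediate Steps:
$\sqrt{m + \frac{1}{v + 3993}} = \sqrt{2141 + \frac{1}{3329 + 3993}} = \sqrt{2141 + \frac{1}{7322}} = \sqrt{\frac{15676403}{7322}} = \frac{\sqrt{114782622766}}{7322}$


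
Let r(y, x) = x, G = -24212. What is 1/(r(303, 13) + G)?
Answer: -1/24199 ≈ -4.1324e-5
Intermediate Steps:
1/(r(303, 13) + G) = 1/(13 - 24212) = 1/(-24199) = -1/24199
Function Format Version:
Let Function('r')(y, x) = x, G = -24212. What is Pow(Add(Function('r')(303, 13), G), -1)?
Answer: Rational(-1, 24199) ≈ -4.1324e-5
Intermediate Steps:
Pow(Add(Function('r')(303, 13), G), -1) = Pow(Add(13, -24212), -1) = Pow(-24199, -1) = Rational(-1, 24199)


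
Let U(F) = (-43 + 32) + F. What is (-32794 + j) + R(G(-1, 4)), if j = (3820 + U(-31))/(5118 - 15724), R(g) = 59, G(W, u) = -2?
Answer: -173595594/5303 ≈ -32735.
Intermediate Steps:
U(F) = -11 + F
j = -1889/5303 (j = (3820 + (-11 - 31))/(5118 - 15724) = (3820 - 42)/(-10606) = 3778*(-1/10606) = -1889/5303 ≈ -0.35621)
(-32794 + j) + R(G(-1, 4)) = (-32794 - 1889/5303) + 59 = -173908471/5303 + 59 = -173595594/5303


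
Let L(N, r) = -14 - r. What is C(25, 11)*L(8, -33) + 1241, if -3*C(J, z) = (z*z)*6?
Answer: -3357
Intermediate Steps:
C(J, z) = -2*z**2 (C(J, z) = -z*z*6/3 = -z**2*6/3 = -2*z**2)
C(25, 11)*L(8, -33) + 1241 = (-2*11**2)*(-14 - 1*(-33)) + 1241 = (-2*121)*(-14 + 33) + 1241 = -242*19 + 1241 = -4598 + 1241 = -3357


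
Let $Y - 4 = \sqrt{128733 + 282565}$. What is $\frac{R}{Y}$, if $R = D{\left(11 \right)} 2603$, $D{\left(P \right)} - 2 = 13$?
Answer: $- \frac{26030}{68547} + \frac{13015 \sqrt{411298}}{137094} \approx 60.504$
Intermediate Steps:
$D{\left(P \right)} = 15$ ($D{\left(P \right)} = 2 + 13 = 15$)
$Y = 4 + \sqrt{411298}$ ($Y = 4 + \sqrt{128733 + 282565} = 4 + \sqrt{411298} \approx 645.33$)
$R = 39045$ ($R = 15 \cdot 2603 = 39045$)
$\frac{R}{Y} = \frac{39045}{4 + \sqrt{411298}}$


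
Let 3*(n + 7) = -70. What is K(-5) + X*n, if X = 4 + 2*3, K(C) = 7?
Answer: -889/3 ≈ -296.33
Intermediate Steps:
n = -91/3 (n = -7 + (⅓)*(-70) = -7 - 70/3 = -91/3 ≈ -30.333)
X = 10 (X = 4 + 6 = 10)
K(-5) + X*n = 7 + 10*(-91/3) = 7 - 910/3 = -889/3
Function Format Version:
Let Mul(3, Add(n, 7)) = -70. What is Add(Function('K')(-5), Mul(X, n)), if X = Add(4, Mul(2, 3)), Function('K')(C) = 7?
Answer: Rational(-889, 3) ≈ -296.33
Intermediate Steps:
n = Rational(-91, 3) (n = Add(-7, Mul(Rational(1, 3), -70)) = Add(-7, Rational(-70, 3)) = Rational(-91, 3) ≈ -30.333)
X = 10 (X = Add(4, 6) = 10)
Add(Function('K')(-5), Mul(X, n)) = Add(7, Mul(10, Rational(-91, 3))) = Add(7, Rational(-910, 3)) = Rational(-889, 3)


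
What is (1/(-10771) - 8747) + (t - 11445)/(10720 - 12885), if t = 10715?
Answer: -40793062588/4663843 ≈ -8746.7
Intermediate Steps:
(1/(-10771) - 8747) + (t - 11445)/(10720 - 12885) = (1/(-10771) - 8747) + (10715 - 11445)/(10720 - 12885) = (-1/10771 - 8747) - 730/(-2165) = -94213938/10771 - 730*(-1/2165) = -94213938/10771 + 146/433 = -40793062588/4663843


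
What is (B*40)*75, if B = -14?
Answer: -42000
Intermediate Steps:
(B*40)*75 = -14*40*75 = -560*75 = -42000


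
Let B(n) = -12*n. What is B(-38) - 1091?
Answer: -635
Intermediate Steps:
B(-38) - 1091 = -12*(-38) - 1091 = 456 - 1091 = -635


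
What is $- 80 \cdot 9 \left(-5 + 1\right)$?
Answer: $2880$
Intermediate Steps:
$- 80 \cdot 9 \left(-5 + 1\right) = - 80 \cdot 9 \left(-4\right) = \left(-80\right) \left(-36\right) = 2880$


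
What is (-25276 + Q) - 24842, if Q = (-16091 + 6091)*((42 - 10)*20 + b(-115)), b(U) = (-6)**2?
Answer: -6810118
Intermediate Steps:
b(U) = 36
Q = -6760000 (Q = (-16091 + 6091)*((42 - 10)*20 + 36) = -10000*(32*20 + 36) = -10000*(640 + 36) = -10000*676 = -6760000)
(-25276 + Q) - 24842 = (-25276 - 6760000) - 24842 = -6785276 - 24842 = -6810118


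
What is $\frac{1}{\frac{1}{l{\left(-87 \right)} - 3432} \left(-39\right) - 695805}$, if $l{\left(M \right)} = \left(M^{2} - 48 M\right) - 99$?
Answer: $- \frac{2738}{1905114103} \approx -1.4372 \cdot 10^{-6}$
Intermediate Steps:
$l{\left(M \right)} = -99 + M^{2} - 48 M$
$\frac{1}{\frac{1}{l{\left(-87 \right)} - 3432} \left(-39\right) - 695805} = \frac{1}{\frac{1}{\left(-99 + \left(-87\right)^{2} - -4176\right) - 3432} \left(-39\right) - 695805} = \frac{1}{\frac{1}{\left(-99 + 7569 + 4176\right) - 3432} \left(-39\right) - 695805} = \frac{1}{\frac{1}{11646 - 3432} \left(-39\right) - 695805} = \frac{1}{\frac{1}{8214} \left(-39\right) - 695805} = \frac{1}{- \frac{13}{2738} - 695805} = \frac{1}{- \frac{1905114103}{2738}} = - \frac{2738}{1905114103}$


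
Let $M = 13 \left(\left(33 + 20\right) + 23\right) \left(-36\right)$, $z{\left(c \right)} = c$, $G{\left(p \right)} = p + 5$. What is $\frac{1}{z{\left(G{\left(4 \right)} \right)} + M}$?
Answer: $- \frac{1}{35559} \approx -2.8122 \cdot 10^{-5}$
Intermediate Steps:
$G{\left(p \right)} = 5 + p$
$M = -35568$ ($M = 13 \left(53 + 23\right) \left(-36\right) = 13 \cdot 76 \left(-36\right) = 988 \left(-36\right) = -35568$)
$\frac{1}{z{\left(G{\left(4 \right)} \right)} + M} = \frac{1}{\left(5 + 4\right) - 35568} = \frac{1}{9 - 35568} = \frac{1}{-35559} = - \frac{1}{35559}$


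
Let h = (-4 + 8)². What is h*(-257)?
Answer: -4112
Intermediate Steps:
h = 16 (h = 4² = 16)
h*(-257) = 16*(-257) = -4112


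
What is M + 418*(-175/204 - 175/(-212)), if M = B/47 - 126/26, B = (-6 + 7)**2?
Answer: -30315769/1651533 ≈ -18.356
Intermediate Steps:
B = 1 (B = 1**2 = 1)
M = -2948/611 (M = 1/47 - 126/26 = 1*(1/47) - 126*1/26 = 1/47 - 63/13 = -2948/611 ≈ -4.8249)
M + 418*(-175/204 - 175/(-212)) = -2948/611 + 418*(-175/204 - 175/(-212)) = -2948/611 + 418*(-175*1/204 - 175*(-1/212)) = -2948/611 + 418*(-175/204 + 175/212) = -2948/611 + 418*(-175/5406) = -2948/611 - 36575/2703 = -30315769/1651533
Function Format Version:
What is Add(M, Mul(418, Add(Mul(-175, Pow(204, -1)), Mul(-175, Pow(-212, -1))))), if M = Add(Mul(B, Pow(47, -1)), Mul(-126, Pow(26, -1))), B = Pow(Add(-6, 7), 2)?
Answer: Rational(-30315769, 1651533) ≈ -18.356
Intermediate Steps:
B = 1 (B = Pow(1, 2) = 1)
M = Rational(-2948, 611) (M = Add(Mul(1, Pow(47, -1)), Mul(-126, Pow(26, -1))) = Add(Mul(1, Rational(1, 47)), Mul(-126, Rational(1, 26))) = Add(Rational(1, 47), Rational(-63, 13)) = Rational(-2948, 611) ≈ -4.8249)
Add(M, Mul(418, Add(Mul(-175, Pow(204, -1)), Mul(-175, Pow(-212, -1))))) = Add(Rational(-2948, 611), Mul(418, Add(Mul(-175, Pow(204, -1)), Mul(-175, Pow(-212, -1))))) = Add(Rational(-2948, 611), Mul(418, Add(Mul(-175, Rational(1, 204)), Mul(-175, Rational(-1, 212))))) = Add(Rational(-2948, 611), Mul(418, Add(Rational(-175, 204), Rational(175, 212)))) = Add(Rational(-2948, 611), Mul(418, Rational(-175, 5406))) = Add(Rational(-2948, 611), Rational(-36575, 2703)) = Rational(-30315769, 1651533)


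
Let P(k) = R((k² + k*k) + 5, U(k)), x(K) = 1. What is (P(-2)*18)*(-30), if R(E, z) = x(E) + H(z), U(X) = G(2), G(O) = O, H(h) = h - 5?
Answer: 1080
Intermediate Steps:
H(h) = -5 + h
U(X) = 2
R(E, z) = -4 + z (R(E, z) = 1 + (-5 + z) = -4 + z)
P(k) = -2 (P(k) = -4 + 2 = -2)
(P(-2)*18)*(-30) = -2*18*(-30) = -36*(-30) = 1080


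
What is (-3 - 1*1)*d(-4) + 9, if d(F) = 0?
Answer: 9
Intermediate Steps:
(-3 - 1*1)*d(-4) + 9 = (-3 - 1*1)*0 + 9 = (-3 - 1)*0 + 9 = -4*0 + 9 = 0 + 9 = 9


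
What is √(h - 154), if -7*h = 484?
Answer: I*√10934/7 ≈ 14.938*I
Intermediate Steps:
h = -484/7 (h = -⅐*484 = -484/7 ≈ -69.143)
√(h - 154) = √(-484/7 - 154) = √(-1562/7) = I*√10934/7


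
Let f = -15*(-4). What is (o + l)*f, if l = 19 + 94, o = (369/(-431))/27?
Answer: 2921360/431 ≈ 6778.1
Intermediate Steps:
f = 60
o = -41/1293 (o = (369*(-1/431))*(1/27) = -369/431*1/27 = -41/1293 ≈ -0.031709)
l = 113
(o + l)*f = (-41/1293 + 113)*60 = (146068/1293)*60 = 2921360/431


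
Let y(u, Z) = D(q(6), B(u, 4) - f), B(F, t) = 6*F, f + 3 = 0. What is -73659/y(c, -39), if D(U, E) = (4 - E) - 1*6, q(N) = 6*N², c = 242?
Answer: 73659/1457 ≈ 50.555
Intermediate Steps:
f = -3 (f = -3 + 0 = -3)
D(U, E) = -2 - E (D(U, E) = (4 - E) - 6 = -2 - E)
y(u, Z) = -5 - 6*u (y(u, Z) = -2 - (6*u - 1*(-3)) = -2 - (6*u + 3) = -2 - (3 + 6*u) = -2 + (-3 - 6*u) = -5 - 6*u)
-73659/y(c, -39) = -73659/(-5 - 6*242) = -73659/(-5 - 1452) = -73659/(-1457) = -73659*(-1/1457) = 73659/1457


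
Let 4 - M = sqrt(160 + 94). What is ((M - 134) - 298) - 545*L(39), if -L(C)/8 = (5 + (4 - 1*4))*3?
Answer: 64972 - sqrt(254) ≈ 64956.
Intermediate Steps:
M = 4 - sqrt(254) (M = 4 - sqrt(160 + 94) = 4 - sqrt(254) ≈ -11.937)
L(C) = -120 (L(C) = -8*(5 + (4 - 1*4))*3 = -8*(5 + (4 - 4))*3 = -8*(5 + 0)*3 = -40*3 = -8*15 = -120)
((M - 134) - 298) - 545*L(39) = (((4 - sqrt(254)) - 134) - 298) - 545*(-120) = ((-130 - sqrt(254)) - 298) + 65400 = (-428 - sqrt(254)) + 65400 = 64972 - sqrt(254)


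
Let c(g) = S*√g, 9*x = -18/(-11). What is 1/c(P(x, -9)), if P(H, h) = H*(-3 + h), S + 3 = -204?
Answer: I*√66/2484 ≈ 0.0032705*I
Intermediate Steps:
S = -207 (S = -3 - 204 = -207)
x = 2/11 (x = (-18/(-11))/9 = (-18*(-1/11))/9 = (⅑)*(18/11) = 2/11 ≈ 0.18182)
c(g) = -207*√g
1/c(P(x, -9)) = 1/(-207*√22*√(-3 - 9)/11) = 1/(-207*2*I*√66/11) = 1/(-414*I*√66/11) = I*√66/2484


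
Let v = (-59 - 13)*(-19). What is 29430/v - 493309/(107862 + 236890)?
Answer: 131544509/6550288 ≈ 20.082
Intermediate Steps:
v = 1368 (v = -72*(-19) = 1368)
29430/v - 493309/(107862 + 236890) = 29430/1368 - 493309/(107862 + 236890) = 29430*(1/1368) - 493309/344752 = 1635/76 - 493309*1/344752 = 1635/76 - 493309/344752 = 131544509/6550288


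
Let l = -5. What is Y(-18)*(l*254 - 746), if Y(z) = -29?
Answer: 58464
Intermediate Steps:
Y(-18)*(l*254 - 746) = -29*(-5*254 - 746) = -29*(-1270 - 746) = -29*(-2016) = 58464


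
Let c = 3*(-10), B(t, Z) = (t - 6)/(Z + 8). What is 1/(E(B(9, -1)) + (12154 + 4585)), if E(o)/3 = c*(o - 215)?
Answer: 7/252353 ≈ 2.7739e-5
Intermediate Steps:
B(t, Z) = (-6 + t)/(8 + Z)
c = -30
E(o) = 19350 - 90*o (E(o) = 3*(-30*(o - 215)) = 3*(-30*(-215 + o)) = 3*(6450 - 30*o) = 19350 - 90*o)
1/(E(B(9, -1)) + (12154 + 4585)) = 1/((19350 - 90*(-6 + 9)/(8 - 1)) + (12154 + 4585)) = 1/((19350 - 90*3/7) + 16739) = 1/((19350 - 270/7) + 16739) = 1/(135180/7 + 16739) = 1/(252353/7) = 7/252353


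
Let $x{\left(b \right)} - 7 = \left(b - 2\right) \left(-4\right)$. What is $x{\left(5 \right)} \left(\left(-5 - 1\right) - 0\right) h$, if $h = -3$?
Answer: $-90$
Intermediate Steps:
$x{\left(b \right)} = 15 - 4 b$ ($x{\left(b \right)} = 7 + \left(b - 2\right) \left(-4\right) = 7 + \left(-2 + b\right) \left(-4\right) = 7 - \left(-8 + 4 b\right) = 15 - 4 b$)
$x{\left(5 \right)} \left(\left(-5 - 1\right) - 0\right) h = \left(15 - 20\right) \left(\left(-5 - 1\right) - 0\right) \left(-3\right) = \left(15 - 20\right) \left(\left(-5 - 1\right) + 0\right) \left(-3\right) = - 5 \left(-6 + 0\right) \left(-3\right) = \left(-5\right) \left(-6\right) \left(-3\right) = 30 \left(-3\right) = -90$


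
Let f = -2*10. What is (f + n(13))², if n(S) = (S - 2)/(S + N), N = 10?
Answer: 201601/529 ≈ 381.10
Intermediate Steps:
n(S) = (-2 + S)/(10 + S) (n(S) = (S - 2)/(S + 10) = (-2 + S)/(10 + S))
f = -20
(f + n(13))² = (-20 + (-2 + 13)/(10 + 13))² = (-20 + 11/23)² = (-449/23)² = 201601/529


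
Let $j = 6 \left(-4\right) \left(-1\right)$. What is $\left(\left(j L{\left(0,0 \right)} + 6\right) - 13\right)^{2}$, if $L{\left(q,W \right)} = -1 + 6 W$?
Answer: $961$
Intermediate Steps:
$j = 24$ ($j = \left(-24\right) \left(-1\right) = 24$)
$\left(\left(j L{\left(0,0 \right)} + 6\right) - 13\right)^{2} = \left(\left(24 \left(-1 + 6 \cdot 0\right) + 6\right) - 13\right)^{2} = \left(\left(24 \left(-1 + 0\right) + 6\right) - 13\right)^{2} = \left(\left(24 \left(-1\right) + 6\right) - 13\right)^{2} = \left(\left(-24 + 6\right) - 13\right)^{2} = \left(-18 - 13\right)^{2} = \left(-31\right)^{2} = 961$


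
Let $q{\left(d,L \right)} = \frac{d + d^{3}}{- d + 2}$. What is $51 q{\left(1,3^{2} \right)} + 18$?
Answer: $120$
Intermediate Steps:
$q{\left(d,L \right)} = \frac{d + d^{3}}{2 - d}$
$51 q{\left(1,3^{2} \right)} + 18 = 51 \frac{\left(-1\right) 1 - 1^{3}}{-2 + 1} + 18 = 51 \frac{-1 - 1}{-1} + 18 = 51 \left(- (-1 - 1)\right) + 18 = 51 \left(\left(-1\right) \left(-2\right)\right) + 18 = 51 \cdot 2 + 18 = 102 + 18 = 120$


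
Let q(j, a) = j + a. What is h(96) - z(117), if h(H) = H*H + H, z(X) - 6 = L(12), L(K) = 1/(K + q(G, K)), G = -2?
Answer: 204731/22 ≈ 9306.0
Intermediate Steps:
q(j, a) = a + j
L(K) = 1/(-2 + 2*K) (L(K) = 1/(K + (K - 2)) = 1/(K + (-2 + K)) = 1/(-2 + 2*K))
z(X) = 133/22 (z(X) = 6 + 1/(2*(-1 + 12)) = 6 + (½)/11 = 6 + (½)*(1/11) = 6 + 1/22 = 133/22)
h(H) = H + H² (h(H) = H² + H = H + H²)
h(96) - z(117) = 96*(1 + 96) - 1*133/22 = 96*97 - 133/22 = 9312 - 133/22 = 204731/22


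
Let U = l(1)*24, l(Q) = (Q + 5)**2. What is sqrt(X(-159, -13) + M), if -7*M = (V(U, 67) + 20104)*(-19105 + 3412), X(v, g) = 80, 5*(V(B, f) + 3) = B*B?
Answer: sqrt(465219632255)/35 ≈ 19488.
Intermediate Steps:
l(Q) = (5 + Q)**2
U = 864 (U = (5 + 1)**2*24 = 6**2*24 = 36*24 = 864)
V(B, f) = -3 + B**2/5 (V(B, f) = -3 + (B*B)/5 = -3 + B**2/5)
M = 13291986693/35 (M = -((-3 + (1/5)*864**2) + 20104)*(-19105 + 3412)/7 = -((-3 + (1/5)*746496) + 20104)*(-15693)/7 = -((-3 + 746496/5) + 20104)*(-15693)/7 = -(746481/5 + 20104)*(-15693)/7 = -847001*(-15693)/35 = -1/7*(-13291986693/5) = 13291986693/35 ≈ 3.7977e+8)
sqrt(X(-159, -13) + M) = sqrt(80 + 13291986693/35) = sqrt(13291989493/35) = sqrt(465219632255)/35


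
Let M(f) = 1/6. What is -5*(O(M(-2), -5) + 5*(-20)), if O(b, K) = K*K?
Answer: 375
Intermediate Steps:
M(f) = ⅙
O(b, K) = K²
-5*(O(M(-2), -5) + 5*(-20)) = -5*((-5)² + 5*(-20)) = -5*(25 - 100) = -5*(-75) = 375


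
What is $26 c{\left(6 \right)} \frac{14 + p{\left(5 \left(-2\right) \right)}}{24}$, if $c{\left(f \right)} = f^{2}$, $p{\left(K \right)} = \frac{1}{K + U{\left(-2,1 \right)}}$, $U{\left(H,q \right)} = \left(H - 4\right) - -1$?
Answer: $\frac{2717}{5} \approx 543.4$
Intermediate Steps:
$U{\left(H,q \right)} = -3 + H$ ($U{\left(H,q \right)} = \left(H - 4\right) + 1 = \left(-4 + H\right) + 1 = -3 + H$)
$p{\left(K \right)} = \frac{1}{-5 + K}$ ($p{\left(K \right)} = \frac{1}{K - 5} = \frac{1}{-5 + K}$)
$26 c{\left(6 \right)} \frac{14 + p{\left(5 \left(-2\right) \right)}}{24} = 26 \cdot 6^{2} \frac{14 + \frac{1}{-5 + 5 \left(-2\right)}}{24} = 26 \cdot 36 \left(14 + \frac{1}{-5 - 10}\right) \frac{1}{24} = 936 \left(14 + \frac{1}{-15}\right) \frac{1}{24} = 936 \left(14 - \frac{1}{15}\right) \frac{1}{24} = 936 \cdot \frac{209}{15} \cdot \frac{1}{24} = 936 \cdot \frac{209}{360} = \frac{2717}{5}$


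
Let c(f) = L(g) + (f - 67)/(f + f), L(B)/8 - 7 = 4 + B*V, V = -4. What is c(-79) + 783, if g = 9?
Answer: 46130/79 ≈ 583.92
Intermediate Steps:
L(B) = 88 - 32*B (L(B) = 56 + 8*(4 + B*(-4)) = 56 + 8*(4 - 4*B) = 56 + (32 - 32*B) = 88 - 32*B)
c(f) = -200 + (-67 + f)/(2*f) (c(f) = (88 - 32*9) + (f - 67)/(f + f) = (88 - 288) + (-67 + f)/((2*f)) = -200 + (-67 + f)*(1/(2*f)) = -200 + (-67 + f)/(2*f))
c(-79) + 783 = (½)*(-67 - 399*(-79))/(-79) + 783 = (½)*(-1/79)*(-67 + 31521) + 783 = (½)*(-1/79)*31454 + 783 = -15727/79 + 783 = 46130/79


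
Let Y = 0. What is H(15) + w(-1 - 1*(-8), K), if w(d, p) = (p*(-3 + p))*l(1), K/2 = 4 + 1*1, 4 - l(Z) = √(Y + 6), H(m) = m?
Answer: 295 - 70*√6 ≈ 123.54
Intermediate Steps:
l(Z) = 4 - √6 (l(Z) = 4 - √(0 + 6) = 4 - √6)
K = 10 (K = 2*(4 + 1*1) = 2*(4 + 1) = 2*5 = 10)
w(d, p) = p*(-3 + p)*(4 - √6) (w(d, p) = (p*(-3 + p))*(4 - √6) = p*(-3 + p)*(4 - √6))
H(15) + w(-1 - 1*(-8), K) = 15 + 10*(-3 + 10)*(4 - √6) = 15 + 10*7*(4 - √6) = 15 + (280 - 70*√6) = 295 - 70*√6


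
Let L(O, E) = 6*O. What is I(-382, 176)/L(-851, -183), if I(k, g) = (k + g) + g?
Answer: 5/851 ≈ 0.0058754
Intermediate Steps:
I(k, g) = k + 2*g (I(k, g) = (g + k) + g = k + 2*g)
I(-382, 176)/L(-851, -183) = (-382 + 2*176)/((6*(-851))) = (-382 + 352)/(-5106) = -30*(-1/5106) = 5/851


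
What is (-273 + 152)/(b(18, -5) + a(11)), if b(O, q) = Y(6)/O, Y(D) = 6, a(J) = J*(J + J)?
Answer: -363/727 ≈ -0.49931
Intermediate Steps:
a(J) = 2*J² (a(J) = J*(2*J) = 2*J²)
b(O, q) = 6/O
(-273 + 152)/(b(18, -5) + a(11)) = (-273 + 152)/(6/18 + 2*11²) = -121/(6*(1/18) + 2*121) = -121/(⅓ + 242) = -121/727/3 = -121*3/727 = -363/727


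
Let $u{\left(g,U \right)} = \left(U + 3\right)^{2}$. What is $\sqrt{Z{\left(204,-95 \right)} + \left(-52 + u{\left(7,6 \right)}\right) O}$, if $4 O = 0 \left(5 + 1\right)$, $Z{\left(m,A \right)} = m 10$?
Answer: $2 \sqrt{510} \approx 45.166$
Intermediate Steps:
$Z{\left(m,A \right)} = 10 m$
$O = 0$ ($O = \frac{0 \left(5 + 1\right)}{4} = \frac{0 \cdot 6}{4} = \frac{1}{4} \cdot 0 = 0$)
$u{\left(g,U \right)} = \left(3 + U\right)^{2}$
$\sqrt{Z{\left(204,-95 \right)} + \left(-52 + u{\left(7,6 \right)}\right) O} = \sqrt{10 \cdot 204 + \left(-52 + \left(3 + 6\right)^{2}\right) 0} = \sqrt{2040 + \left(-52 + 9^{2}\right) 0} = \sqrt{2040 + \left(-52 + 81\right) 0} = \sqrt{2040 + 29 \cdot 0} = \sqrt{2040 + 0} = \sqrt{2040} = 2 \sqrt{510}$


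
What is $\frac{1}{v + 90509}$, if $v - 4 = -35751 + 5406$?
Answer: $\frac{1}{60168} \approx 1.662 \cdot 10^{-5}$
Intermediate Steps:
$v = -30341$ ($v = 4 + \left(-35751 + 5406\right) = 4 - 30345 = -30341$)
$\frac{1}{v + 90509} = \frac{1}{-30341 + 90509} = \frac{1}{60168}$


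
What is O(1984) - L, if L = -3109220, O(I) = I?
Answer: 3111204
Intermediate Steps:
O(1984) - L = 1984 - 1*(-3109220) = 1984 + 3109220 = 3111204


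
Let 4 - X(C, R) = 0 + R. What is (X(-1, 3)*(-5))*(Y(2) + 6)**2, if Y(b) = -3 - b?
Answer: -5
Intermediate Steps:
X(C, R) = 4 - R (X(C, R) = 4 - (0 + R) = 4 - R)
(X(-1, 3)*(-5))*(Y(2) + 6)**2 = ((4 - 1*3)*(-5))*((-3 - 1*2) + 6)**2 = ((4 - 3)*(-5))*((-3 - 2) + 6)**2 = (1*(-5))*(-5 + 6)**2 = -5*1**2 = -5*1 = -5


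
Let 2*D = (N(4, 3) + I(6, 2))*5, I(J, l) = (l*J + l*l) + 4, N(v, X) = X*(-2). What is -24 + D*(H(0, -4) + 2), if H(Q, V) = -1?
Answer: 11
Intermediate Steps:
N(v, X) = -2*X
I(J, l) = 4 + l**2 + J*l (I(J, l) = (J*l + l**2) + 4 = (l**2 + J*l) + 4 = 4 + l**2 + J*l)
D = 35 (D = ((-2*3 + (4 + 2**2 + 6*2))*5)/2 = ((-6 + (4 + 4 + 12))*5)/2 = ((-6 + 20)*5)/2 = (14*5)/2 = (1/2)*70 = 35)
-24 + D*(H(0, -4) + 2) = -24 + 35*(-1 + 2) = -24 + 35*1 = -24 + 35 = 11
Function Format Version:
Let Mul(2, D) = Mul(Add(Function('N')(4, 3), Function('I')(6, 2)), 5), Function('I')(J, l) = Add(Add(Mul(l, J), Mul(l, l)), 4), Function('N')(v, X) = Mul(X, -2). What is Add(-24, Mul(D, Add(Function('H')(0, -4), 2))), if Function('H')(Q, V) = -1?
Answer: 11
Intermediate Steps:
Function('N')(v, X) = Mul(-2, X)
Function('I')(J, l) = Add(4, Pow(l, 2), Mul(J, l)) (Function('I')(J, l) = Add(Add(Mul(J, l), Pow(l, 2)), 4) = Add(Add(Pow(l, 2), Mul(J, l)), 4) = Add(4, Pow(l, 2), Mul(J, l)))
D = 35 (D = Mul(Rational(1, 2), Mul(Add(Mul(-2, 3), Add(4, Pow(2, 2), Mul(6, 2))), 5)) = Mul(Rational(1, 2), Mul(Add(-6, Add(4, 4, 12)), 5)) = Mul(Rational(1, 2), Mul(Add(-6, 20), 5)) = Mul(Rational(1, 2), Mul(14, 5)) = Mul(Rational(1, 2), 70) = 35)
Add(-24, Mul(D, Add(Function('H')(0, -4), 2))) = Add(-24, Mul(35, Add(-1, 2))) = Add(-24, Mul(35, 1)) = Add(-24, 35) = 11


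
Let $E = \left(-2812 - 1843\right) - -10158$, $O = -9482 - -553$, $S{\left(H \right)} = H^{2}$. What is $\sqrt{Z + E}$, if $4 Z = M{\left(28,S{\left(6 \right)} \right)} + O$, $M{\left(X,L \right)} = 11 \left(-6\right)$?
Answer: $\frac{\sqrt{13017}}{2} \approx 57.046$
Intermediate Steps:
$O = -8929$ ($O = -9482 + 553 = -8929$)
$M{\left(X,L \right)} = -66$
$Z = - \frac{8995}{4}$ ($Z = \frac{-66 - 8929}{4} = \frac{1}{4} \left(-8995\right) = - \frac{8995}{4} \approx -2248.8$)
$E = 5503$ ($E = \left(-2812 - 1843\right) + 10158 = -4655 + 10158 = 5503$)
$\sqrt{Z + E} = \sqrt{- \frac{8995}{4} + 5503} = \sqrt{\frac{13017}{4}} = \frac{\sqrt{13017}}{2}$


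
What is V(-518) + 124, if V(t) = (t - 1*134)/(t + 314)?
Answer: 6487/51 ≈ 127.20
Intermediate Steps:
V(t) = (-134 + t)/(314 + t) (V(t) = (t - 134)/(314 + t) = (-134 + t)/(314 + t))
V(-518) + 124 = (-134 - 518)/(314 - 518) + 124 = -652/(-204) + 124 = -1/204*(-652) + 124 = 163/51 + 124 = 6487/51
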